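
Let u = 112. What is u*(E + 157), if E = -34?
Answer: 13776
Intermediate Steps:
u*(E + 157) = 112*(-34 + 157) = 112*123 = 13776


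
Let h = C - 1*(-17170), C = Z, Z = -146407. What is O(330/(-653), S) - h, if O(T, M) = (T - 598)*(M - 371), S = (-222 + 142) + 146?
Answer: 203593081/653 ≈ 3.1178e+5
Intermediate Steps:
S = 66 (S = -80 + 146 = 66)
C = -146407
h = -129237 (h = -146407 - 1*(-17170) = -146407 + 17170 = -129237)
O(T, M) = (-598 + T)*(-371 + M)
O(330/(-653), S) - h = (221858 - 598*66 - 122430/(-653) + 66*(330/(-653))) - 1*(-129237) = (221858 - 39468 - 122430*(-1)/653 + 66*(330*(-1/653))) + 129237 = (221858 - 39468 - 371*(-330/653) + 66*(-330/653)) + 129237 = (221858 - 39468 + 122430/653 - 21780/653) + 129237 = 119201320/653 + 129237 = 203593081/653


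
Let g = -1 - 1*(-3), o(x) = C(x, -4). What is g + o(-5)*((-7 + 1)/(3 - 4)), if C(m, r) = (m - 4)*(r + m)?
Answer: 488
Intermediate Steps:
C(m, r) = (-4 + m)*(m + r)
o(x) = 16 + x² - 8*x (o(x) = x² - 4*x - 4*(-4) + x*(-4) = x² - 4*x + 16 - 4*x = 16 + x² - 8*x)
g = 2 (g = -1 + 3 = 2)
g + o(-5)*((-7 + 1)/(3 - 4)) = 2 + (16 + (-5)² - 8*(-5))*((-7 + 1)/(3 - 4)) = 2 + (16 + 25 + 40)*(-6/(-1)) = 2 + 81*(-6*(-1)) = 2 + 81*6 = 2 + 486 = 488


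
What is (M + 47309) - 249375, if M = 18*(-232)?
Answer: -206242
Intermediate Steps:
M = -4176
(M + 47309) - 249375 = (-4176 + 47309) - 249375 = 43133 - 249375 = -206242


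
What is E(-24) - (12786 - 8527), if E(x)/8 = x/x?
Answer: -4251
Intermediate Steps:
E(x) = 8 (E(x) = 8*(x/x) = 8*1 = 8)
E(-24) - (12786 - 8527) = 8 - (12786 - 8527) = 8 - 1*4259 = 8 - 4259 = -4251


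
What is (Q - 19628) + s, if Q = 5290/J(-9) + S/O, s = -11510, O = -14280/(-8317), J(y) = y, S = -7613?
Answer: -1549084283/42840 ≈ -36160.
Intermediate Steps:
O = 14280/8317 (O = -14280*(-1/8317) = 14280/8317 ≈ 1.7170)
Q = -215132363/42840 (Q = 5290/(-9) - 7613/14280/8317 = 5290*(-⅑) - 7613*8317/14280 = -5290/9 - 63317321/14280 = -215132363/42840 ≈ -5021.8)
(Q - 19628) + s = (-215132363/42840 - 19628) - 11510 = -1055995883/42840 - 11510 = -1549084283/42840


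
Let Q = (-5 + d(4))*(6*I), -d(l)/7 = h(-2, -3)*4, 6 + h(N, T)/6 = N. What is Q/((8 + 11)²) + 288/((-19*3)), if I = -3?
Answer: -25926/361 ≈ -71.817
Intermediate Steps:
h(N, T) = -36 + 6*N
d(l) = 1344 (d(l) = -7*(-36 + 6*(-2))*4 = -7*(-36 - 12)*4 = -(-336)*4 = -7*(-192) = 1344)
Q = -24102 (Q = (-5 + 1344)*(6*(-3)) = 1339*(-18) = -24102)
Q/((8 + 11)²) + 288/((-19*3)) = -24102/(8 + 11)² + 288/((-19*3)) = -24102/(19²) + 288/(-57) = -24102/361 + 288*(-1/57) = -24102*1/361 - 96/19 = -24102/361 - 96/19 = -25926/361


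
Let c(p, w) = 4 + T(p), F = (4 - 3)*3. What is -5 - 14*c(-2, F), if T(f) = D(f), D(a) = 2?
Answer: -89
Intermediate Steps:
F = 3 (F = 1*3 = 3)
T(f) = 2
c(p, w) = 6 (c(p, w) = 4 + 2 = 6)
-5 - 14*c(-2, F) = -5 - 14*6 = -5 - 84 = -89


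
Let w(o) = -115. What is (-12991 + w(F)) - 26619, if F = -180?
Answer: -39725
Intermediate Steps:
(-12991 + w(F)) - 26619 = (-12991 - 115) - 26619 = -13106 - 26619 = -39725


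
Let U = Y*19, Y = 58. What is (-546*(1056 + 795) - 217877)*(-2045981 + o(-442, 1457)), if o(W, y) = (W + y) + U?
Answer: 2510933932872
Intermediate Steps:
U = 1102 (U = 58*19 = 1102)
o(W, y) = 1102 + W + y (o(W, y) = (W + y) + 1102 = 1102 + W + y)
(-546*(1056 + 795) - 217877)*(-2045981 + o(-442, 1457)) = (-546*(1056 + 795) - 217877)*(-2045981 + (1102 - 442 + 1457)) = (-546*1851 - 217877)*(-2045981 + 2117) = (-1010646 - 217877)*(-2043864) = -1228523*(-2043864) = 2510933932872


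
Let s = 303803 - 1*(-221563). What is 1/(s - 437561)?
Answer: 1/87805 ≈ 1.1389e-5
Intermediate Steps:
s = 525366 (s = 303803 + 221563 = 525366)
1/(s - 437561) = 1/(525366 - 437561) = 1/87805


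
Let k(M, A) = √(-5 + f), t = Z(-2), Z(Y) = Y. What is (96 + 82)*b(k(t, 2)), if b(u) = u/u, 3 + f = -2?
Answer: 178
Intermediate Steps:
t = -2
f = -5 (f = -3 - 2 = -5)
k(M, A) = I*√10 (k(M, A) = √(-5 - 5) = √(-10) = I*√10)
b(u) = 1
(96 + 82)*b(k(t, 2)) = (96 + 82)*1 = 178*1 = 178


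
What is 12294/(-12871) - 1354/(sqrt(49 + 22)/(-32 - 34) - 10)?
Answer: 753780275514/5605693759 - 89364*sqrt(71)/435529 ≈ 132.74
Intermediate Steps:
12294/(-12871) - 1354/(sqrt(49 + 22)/(-32 - 34) - 10) = 12294*(-1/12871) - 1354/(sqrt(71)/(-66) - 10) = -12294/12871 - 1354/(sqrt(71)*(-1/66) - 10) = -12294/12871 - 1354/(-sqrt(71)/66 - 10) = -12294/12871 - 1354/(-10 - sqrt(71)/66)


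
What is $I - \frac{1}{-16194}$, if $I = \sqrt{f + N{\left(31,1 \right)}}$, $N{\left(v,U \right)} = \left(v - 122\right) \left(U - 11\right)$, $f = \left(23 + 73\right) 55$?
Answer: $\frac{1}{16194} + \sqrt{6190} \approx 78.677$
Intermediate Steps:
$f = 5280$ ($f = 96 \cdot 55 = 5280$)
$N{\left(v,U \right)} = \left(-122 + v\right) \left(-11 + U\right)$
$I = \sqrt{6190}$ ($I = \sqrt{5280 + \left(1342 - 122 - 341 + 1 \cdot 31\right)} = \sqrt{5280 + \left(1342 - 122 - 341 + 31\right)} = \sqrt{5280 + 910} = \sqrt{6190} \approx 78.677$)
$I - \frac{1}{-16194} = \sqrt{6190} - \frac{1}{-16194} = \sqrt{6190} - - \frac{1}{16194} = \sqrt{6190} + \frac{1}{16194} = \frac{1}{16194} + \sqrt{6190}$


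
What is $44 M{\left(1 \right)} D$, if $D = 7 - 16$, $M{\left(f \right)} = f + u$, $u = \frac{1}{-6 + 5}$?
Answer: $0$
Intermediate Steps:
$u = -1$ ($u = \frac{1}{-1} = -1$)
$M{\left(f \right)} = -1 + f$ ($M{\left(f \right)} = f - 1 = -1 + f$)
$D = -9$
$44 M{\left(1 \right)} D = 44 \left(-1 + 1\right) \left(-9\right) = 44 \cdot 0 \left(-9\right) = 0 \left(-9\right) = 0$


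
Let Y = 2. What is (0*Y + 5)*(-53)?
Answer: -265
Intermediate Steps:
(0*Y + 5)*(-53) = (0*2 + 5)*(-53) = (0 + 5)*(-53) = 5*(-53) = -265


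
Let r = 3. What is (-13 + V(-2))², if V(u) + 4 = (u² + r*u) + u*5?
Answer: 841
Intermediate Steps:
V(u) = -4 + u² + 8*u (V(u) = -4 + ((u² + 3*u) + u*5) = -4 + ((u² + 3*u) + 5*u) = -4 + (u² + 8*u) = -4 + u² + 8*u)
(-13 + V(-2))² = (-13 + (-4 + (-2)² + 8*(-2)))² = (-13 + (-4 + 4 - 16))² = (-13 - 16)² = (-29)² = 841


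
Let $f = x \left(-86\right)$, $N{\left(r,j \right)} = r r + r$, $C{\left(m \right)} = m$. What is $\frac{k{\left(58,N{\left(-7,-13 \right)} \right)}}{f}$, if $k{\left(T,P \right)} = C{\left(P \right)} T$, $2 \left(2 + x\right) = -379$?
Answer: $\frac{2436}{16469} \approx 0.14791$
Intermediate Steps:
$x = - \frac{383}{2}$ ($x = -2 + \frac{1}{2} \left(-379\right) = -2 - \frac{379}{2} = - \frac{383}{2} \approx -191.5$)
$N{\left(r,j \right)} = r + r^{2}$ ($N{\left(r,j \right)} = r^{2} + r = r + r^{2}$)
$k{\left(T,P \right)} = P T$
$f = 16469$ ($f = \left(- \frac{383}{2}\right) \left(-86\right) = 16469$)
$\frac{k{\left(58,N{\left(-7,-13 \right)} \right)}}{f} = \frac{- 7 \left(1 - 7\right) 58}{16469} = \left(-7\right) \left(-6\right) 58 \cdot \frac{1}{16469} = 42 \cdot 58 \cdot \frac{1}{16469} = 2436 \cdot \frac{1}{16469} = \frac{2436}{16469}$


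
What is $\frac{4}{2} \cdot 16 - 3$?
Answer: $29$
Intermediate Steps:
$\frac{4}{2} \cdot 16 - 3 = 4 \cdot \frac{1}{2} \cdot 16 - 3 = 2 \cdot 16 - 3 = 32 - 3 = 29$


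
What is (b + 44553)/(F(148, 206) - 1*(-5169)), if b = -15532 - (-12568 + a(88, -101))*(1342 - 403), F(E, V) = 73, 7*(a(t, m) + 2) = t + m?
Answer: 41418982/18347 ≈ 2257.5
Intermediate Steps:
a(t, m) = -2 + m/7 + t/7 (a(t, m) = -2 + (t + m)/7 = -2 + (m + t)/7 = -2 + (m/7 + t/7) = -2 + m/7 + t/7)
b = 82526093/7 (b = -15532 - (-12568 + (-2 + (⅐)*(-101) + (⅐)*88))*(1342 - 403) = -15532 - (-12568 + (-2 - 101/7 + 88/7))*939 = -15532 - (-12568 - 27/7)*939 = -15532 - (-88003)*939/7 = -15532 - 1*(-82634817/7) = -15532 + 82634817/7 = 82526093/7 ≈ 1.1789e+7)
(b + 44553)/(F(148, 206) - 1*(-5169)) = (82526093/7 + 44553)/(73 - 1*(-5169)) = 82837964/(7*(73 + 5169)) = (82837964/7)/5242 = (82837964/7)*(1/5242) = 41418982/18347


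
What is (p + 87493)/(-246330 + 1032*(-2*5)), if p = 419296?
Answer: -506789/256650 ≈ -1.9746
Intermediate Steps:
(p + 87493)/(-246330 + 1032*(-2*5)) = (419296 + 87493)/(-246330 + 1032*(-2*5)) = 506789/(-246330 + 1032*(-10)) = 506789/(-246330 - 10320) = 506789/(-256650) = 506789*(-1/256650) = -506789/256650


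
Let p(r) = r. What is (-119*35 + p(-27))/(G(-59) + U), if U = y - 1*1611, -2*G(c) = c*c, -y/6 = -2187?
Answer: -8384/19541 ≈ -0.42905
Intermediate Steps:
y = 13122 (y = -6*(-2187) = 13122)
G(c) = -c²/2 (G(c) = -c*c/2 = -c²/2)
U = 11511 (U = 13122 - 1*1611 = 13122 - 1611 = 11511)
(-119*35 + p(-27))/(G(-59) + U) = (-119*35 - 27)/(-½*(-59)² + 11511) = (-4165 - 27)/(-½*3481 + 11511) = -4192/(-3481/2 + 11511) = -4192/19541/2 = -4192*2/19541 = -8384/19541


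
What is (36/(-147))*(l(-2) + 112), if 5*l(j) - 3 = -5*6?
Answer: -6396/245 ≈ -26.106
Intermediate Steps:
l(j) = -27/5 (l(j) = 3/5 + (-5*6)/5 = 3/5 + (1/5)*(-30) = 3/5 - 6 = -27/5)
(36/(-147))*(l(-2) + 112) = (36/(-147))*(-27/5 + 112) = (36*(-1/147))*(533/5) = -12/49*533/5 = -6396/245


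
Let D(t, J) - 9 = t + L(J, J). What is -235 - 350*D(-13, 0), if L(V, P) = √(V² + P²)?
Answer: 1165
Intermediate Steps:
L(V, P) = √(P² + V²)
D(t, J) = 9 + t + √2*√(J²) (D(t, J) = 9 + (t + √(J² + J²)) = 9 + (t + √(2*J²)) = 9 + (t + √2*√(J²)) = 9 + t + √2*√(J²))
-235 - 350*D(-13, 0) = -235 - 350*(9 - 13 + √2*√(0²)) = -235 - 350*(9 - 13 + √2*√0) = -235 - 350*(9 - 13 + √2*0) = -235 - 350*(9 - 13 + 0) = -235 - 350*(-4) = -235 + 1400 = 1165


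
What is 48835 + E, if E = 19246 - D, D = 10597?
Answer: 57484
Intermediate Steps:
E = 8649 (E = 19246 - 1*10597 = 19246 - 10597 = 8649)
48835 + E = 48835 + 8649 = 57484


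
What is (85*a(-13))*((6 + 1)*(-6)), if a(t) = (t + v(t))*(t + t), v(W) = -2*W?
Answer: 1206660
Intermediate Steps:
a(t) = -2*t² (a(t) = (t - 2*t)*(t + t) = (-t)*(2*t) = -2*t²)
(85*a(-13))*((6 + 1)*(-6)) = (85*(-2*(-13)²))*((6 + 1)*(-6)) = (85*(-2*169))*(7*(-6)) = (85*(-338))*(-42) = -28730*(-42) = 1206660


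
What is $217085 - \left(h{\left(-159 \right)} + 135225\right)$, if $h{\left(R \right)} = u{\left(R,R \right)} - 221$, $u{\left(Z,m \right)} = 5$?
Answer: $82076$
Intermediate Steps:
$h{\left(R \right)} = -216$ ($h{\left(R \right)} = 5 - 221 = -216$)
$217085 - \left(h{\left(-159 \right)} + 135225\right) = 217085 - \left(-216 + 135225\right) = 217085 - 135009 = 82076$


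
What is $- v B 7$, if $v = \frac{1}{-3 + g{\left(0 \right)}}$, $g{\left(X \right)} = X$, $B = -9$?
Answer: $-21$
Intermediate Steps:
$v = - \frac{1}{3}$ ($v = \frac{1}{-3 + 0} = \frac{1}{-3} = - \frac{1}{3} \approx -0.33333$)
$- v B 7 = \left(-1\right) \left(- \frac{1}{3}\right) \left(-9\right) 7 = \frac{1}{3} \left(-9\right) 7 = \left(-3\right) 7 = -21$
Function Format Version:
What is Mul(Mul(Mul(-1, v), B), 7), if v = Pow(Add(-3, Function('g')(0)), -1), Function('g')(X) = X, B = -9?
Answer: -21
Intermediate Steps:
v = Rational(-1, 3) (v = Pow(Add(-3, 0), -1) = Pow(-3, -1) = Rational(-1, 3) ≈ -0.33333)
Mul(Mul(Mul(-1, v), B), 7) = Mul(Mul(Mul(-1, Rational(-1, 3)), -9), 7) = Mul(Mul(Rational(1, 3), -9), 7) = Mul(-3, 7) = -21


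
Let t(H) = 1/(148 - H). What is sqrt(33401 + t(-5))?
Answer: sqrt(86876018)/51 ≈ 182.76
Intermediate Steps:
sqrt(33401 + t(-5)) = sqrt(33401 - 1/(-148 - 5)) = sqrt(33401 - 1/(-153)) = sqrt(33401 - 1*(-1/153)) = sqrt(33401 + 1/153) = sqrt(5110354/153) = sqrt(86876018)/51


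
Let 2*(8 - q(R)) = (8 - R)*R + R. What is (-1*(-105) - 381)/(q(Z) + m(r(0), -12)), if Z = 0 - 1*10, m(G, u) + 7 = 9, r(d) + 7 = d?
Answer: -92/35 ≈ -2.6286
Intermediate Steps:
r(d) = -7 + d
m(G, u) = 2 (m(G, u) = -7 + 9 = 2)
Z = -10 (Z = 0 - 10 = -10)
q(R) = 8 - R/2 - R*(8 - R)/2 (q(R) = 8 - ((8 - R)*R + R)/2 = 8 - (R*(8 - R) + R)/2 = 8 - (R + R*(8 - R))/2 = 8 + (-R/2 - R*(8 - R)/2) = 8 - R/2 - R*(8 - R)/2)
(-1*(-105) - 381)/(q(Z) + m(r(0), -12)) = (-1*(-105) - 381)/((8 + (½)*(-10)² - 9/2*(-10)) + 2) = (105 - 381)/((8 + (½)*100 + 45) + 2) = -276/((8 + 50 + 45) + 2) = -276/(103 + 2) = -276/105 = -276*1/105 = -92/35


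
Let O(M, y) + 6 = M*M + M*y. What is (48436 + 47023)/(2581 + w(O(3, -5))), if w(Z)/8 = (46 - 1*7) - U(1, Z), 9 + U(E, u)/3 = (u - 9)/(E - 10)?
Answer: 95459/3053 ≈ 31.267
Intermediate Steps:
O(M, y) = -6 + M² + M*y (O(M, y) = -6 + (M*M + M*y) = -6 + (M² + M*y) = -6 + M² + M*y)
U(E, u) = -27 + 3*(-9 + u)/(-10 + E) (U(E, u) = -27 + 3*((u - 9)/(E - 10)) = -27 + 3*((-9 + u)/(-10 + E)) = -27 + 3*(-9 + u)/(-10 + E))
w(Z) = 504 + 8*Z/3 (w(Z) = 8*((46 - 1*7) - 3*(81 + Z - 9*1)/(-10 + 1)) = 8*((46 - 7) - 3*(81 + Z - 9)/(-9)) = 8*(39 - 3*(-1)*(72 + Z)/9) = 8*(39 - (-24 - Z/3)) = 8*(39 + (24 + Z/3)) = 8*(63 + Z/3) = 504 + 8*Z/3)
(48436 + 47023)/(2581 + w(O(3, -5))) = (48436 + 47023)/(2581 + (504 + 8*(-6 + 3² + 3*(-5))/3)) = 95459/(2581 + (504 + 8*(-6 + 9 - 15)/3)) = 95459/(2581 + (504 + (8/3)*(-12))) = 95459/(2581 + (504 - 32)) = 95459/(2581 + 472) = 95459/3053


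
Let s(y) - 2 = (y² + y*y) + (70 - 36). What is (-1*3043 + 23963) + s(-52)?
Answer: 26364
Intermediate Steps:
s(y) = 36 + 2*y² (s(y) = 2 + ((y² + y*y) + (70 - 36)) = 2 + ((y² + y²) + 34) = 2 + (2*y² + 34) = 2 + (34 + 2*y²) = 36 + 2*y²)
(-1*3043 + 23963) + s(-52) = (-1*3043 + 23963) + (36 + 2*(-52)²) = (-3043 + 23963) + (36 + 2*2704) = 20920 + (36 + 5408) = 20920 + 5444 = 26364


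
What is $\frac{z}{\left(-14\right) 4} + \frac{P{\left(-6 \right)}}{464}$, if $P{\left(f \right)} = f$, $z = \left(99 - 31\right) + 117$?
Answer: $- \frac{2693}{812} \approx -3.3165$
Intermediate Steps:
$z = 185$ ($z = 68 + 117 = 185$)
$\frac{z}{\left(-14\right) 4} + \frac{P{\left(-6 \right)}}{464} = \frac{185}{\left(-14\right) 4} - \frac{6}{464} = \frac{185}{-56} - \frac{3}{232} = 185 \left(- \frac{1}{56}\right) - \frac{3}{232} = - \frac{185}{56} - \frac{3}{232} = - \frac{2693}{812}$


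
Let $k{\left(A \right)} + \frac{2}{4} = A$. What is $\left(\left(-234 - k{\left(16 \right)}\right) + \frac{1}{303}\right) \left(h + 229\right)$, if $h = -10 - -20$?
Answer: $- \frac{36135605}{606} \approx -59630.0$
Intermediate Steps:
$k{\left(A \right)} = - \frac{1}{2} + A$
$h = 10$ ($h = -10 + 20 = 10$)
$\left(\left(-234 - k{\left(16 \right)}\right) + \frac{1}{303}\right) \left(h + 229\right) = \left(\left(-234 - \left(- \frac{1}{2} + 16\right)\right) + \frac{1}{303}\right) \left(10 + 229\right) = \left(\left(-234 - \frac{31}{2}\right) + \frac{1}{303}\right) 239 = \left(- \frac{499}{2} + \frac{1}{303}\right) 239 = \left(- \frac{151195}{606}\right) 239 = - \frac{36135605}{606}$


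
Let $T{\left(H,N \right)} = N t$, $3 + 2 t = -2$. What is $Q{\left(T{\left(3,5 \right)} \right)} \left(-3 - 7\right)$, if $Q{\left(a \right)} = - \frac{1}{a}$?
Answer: $- \frac{4}{5} \approx -0.8$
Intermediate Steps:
$t = - \frac{5}{2}$ ($t = - \frac{3}{2} + \frac{1}{2} \left(-2\right) = - \frac{3}{2} - 1 = - \frac{5}{2} \approx -2.5$)
$T{\left(H,N \right)} = - \frac{5 N}{2}$ ($T{\left(H,N \right)} = N \left(- \frac{5}{2}\right) = - \frac{5 N}{2}$)
$Q{\left(T{\left(3,5 \right)} \right)} \left(-3 - 7\right) = - \frac{1}{\left(- \frac{5}{2}\right) 5} \left(-3 - 7\right) = - \frac{1}{- \frac{25}{2}} \left(-10\right) = \left(-1\right) \left(- \frac{2}{25}\right) \left(-10\right) = \frac{2}{25} \left(-10\right) = - \frac{4}{5}$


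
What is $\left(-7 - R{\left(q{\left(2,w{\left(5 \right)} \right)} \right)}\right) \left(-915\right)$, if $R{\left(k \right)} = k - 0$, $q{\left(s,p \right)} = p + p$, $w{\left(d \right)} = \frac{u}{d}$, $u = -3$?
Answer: $5307$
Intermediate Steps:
$w{\left(d \right)} = - \frac{3}{d}$
$q{\left(s,p \right)} = 2 p$
$R{\left(k \right)} = k$ ($R{\left(k \right)} = k + 0 = k$)
$\left(-7 - R{\left(q{\left(2,w{\left(5 \right)} \right)} \right)}\right) \left(-915\right) = \left(-7 - 2 \left(- \frac{3}{5}\right)\right) \left(-915\right) = \left(-7 - - \frac{6}{5}\right) \left(-915\right) = \left(-7 + \frac{6}{5}\right) \left(-915\right) = \left(- \frac{29}{5}\right) \left(-915\right) = 5307$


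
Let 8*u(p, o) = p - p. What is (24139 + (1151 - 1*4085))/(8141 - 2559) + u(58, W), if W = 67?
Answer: 21205/5582 ≈ 3.7988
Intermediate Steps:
u(p, o) = 0 (u(p, o) = (p - p)/8 = (1/8)*0 = 0)
(24139 + (1151 - 1*4085))/(8141 - 2559) + u(58, W) = (24139 + (1151 - 1*4085))/(8141 - 2559) + 0 = (24139 + (1151 - 4085))/5582 + 0 = (24139 - 2934)*(1/5582) + 0 = 21205*(1/5582) + 0 = 21205/5582 + 0 = 21205/5582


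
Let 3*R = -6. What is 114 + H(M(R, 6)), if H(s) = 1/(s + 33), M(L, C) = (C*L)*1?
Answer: 2395/21 ≈ 114.05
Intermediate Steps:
R = -2 (R = (1/3)*(-6) = -2)
M(L, C) = C*L
H(s) = 1/(33 + s)
114 + H(M(R, 6)) = 114 + 1/(33 + 6*(-2)) = 114 + 1/(33 - 12) = 114 + 1/21 = 2395/21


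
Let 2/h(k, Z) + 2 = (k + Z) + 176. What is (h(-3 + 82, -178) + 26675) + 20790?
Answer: 3559877/75 ≈ 47465.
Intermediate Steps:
h(k, Z) = 2/(174 + Z + k) (h(k, Z) = 2/(-2 + ((k + Z) + 176)) = 2/(-2 + ((Z + k) + 176)) = 2/(-2 + (176 + Z + k)) = 2/(174 + Z + k))
(h(-3 + 82, -178) + 26675) + 20790 = (2/(174 - 178 + (-3 + 82)) + 26675) + 20790 = (2/(174 - 178 + 79) + 26675) + 20790 = (2/75 + 26675) + 20790 = 2000627/75 + 20790 = 3559877/75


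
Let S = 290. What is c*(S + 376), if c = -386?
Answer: -257076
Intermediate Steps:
c*(S + 376) = -386*(290 + 376) = -386*666 = -257076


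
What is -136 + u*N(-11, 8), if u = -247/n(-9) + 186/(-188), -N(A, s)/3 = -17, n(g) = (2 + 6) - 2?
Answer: -107440/47 ≈ -2286.0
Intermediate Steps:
n(g) = 6 (n(g) = 8 - 2 = 6)
N(A, s) = 51 (N(A, s) = -3*(-17) = 51)
u = -5944/141 (u = -247/6 + 186/(-188) = -247*1/6 + 186*(-1/188) = -247/6 - 93/94 = -5944/141 ≈ -42.156)
-136 + u*N(-11, 8) = -136 - 5944/141*51 = -136 - 101048/47 = -107440/47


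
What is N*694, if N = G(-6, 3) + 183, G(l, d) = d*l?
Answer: 114510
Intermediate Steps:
N = 165 (N = 3*(-6) + 183 = -18 + 183 = 165)
N*694 = 165*694 = 114510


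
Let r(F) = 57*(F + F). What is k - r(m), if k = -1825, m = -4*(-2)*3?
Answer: -4561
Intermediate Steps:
m = 24 (m = 8*3 = 24)
r(F) = 114*F (r(F) = 57*(2*F) = 114*F)
k - r(m) = -1825 - 114*24 = -1825 - 1*2736 = -1825 - 2736 = -4561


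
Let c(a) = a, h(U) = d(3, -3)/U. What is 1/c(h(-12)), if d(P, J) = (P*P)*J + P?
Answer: ½ ≈ 0.50000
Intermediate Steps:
d(P, J) = P + J*P² (d(P, J) = P²*J + P = J*P² + P = P + J*P²)
h(U) = -24/U (h(U) = (3*(1 - 3*3))/U = (3*(1 - 9))/U = (3*(-8))/U = -24/U)
1/c(h(-12)) = 1/(-24/(-12)) = 1/(-24*(-1/12)) = 1/2 = ½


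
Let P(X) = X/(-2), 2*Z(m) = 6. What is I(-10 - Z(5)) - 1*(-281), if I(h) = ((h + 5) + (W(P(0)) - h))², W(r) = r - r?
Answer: 306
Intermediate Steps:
Z(m) = 3 (Z(m) = (½)*6 = 3)
P(X) = -X/2 (P(X) = X*(-½) = -X/2)
W(r) = 0
I(h) = 25 (I(h) = ((h + 5) + (0 - h))² = ((5 + h) - h)² = 5² = 25)
I(-10 - Z(5)) - 1*(-281) = 25 - 1*(-281) = 25 + 281 = 306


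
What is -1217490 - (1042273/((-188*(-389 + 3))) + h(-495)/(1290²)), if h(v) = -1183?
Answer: -36756581117640839/30190102200 ≈ -1.2175e+6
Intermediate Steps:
-1217490 - (1042273/((-188*(-389 + 3))) + h(-495)/(1290²)) = -1217490 - (1042273/((-188*(-389 + 3))) - 1183/(1290²)) = -1217490 - (1042273/((-188*(-386))) - 1183/1664100) = -1217490 - (1042273/72568 - 1183*1/1664100) = -1217490 - (1042273*(1/72568) - 1183/1664100) = -1217490 - (1042273/72568 - 1183/1664100) = -1217490 - 1*433590162839/30190102200 = -1217490 - 433590162839/30190102200 = -36756581117640839/30190102200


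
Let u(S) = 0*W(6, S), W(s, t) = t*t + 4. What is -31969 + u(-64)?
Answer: -31969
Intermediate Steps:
W(s, t) = 4 + t**2 (W(s, t) = t**2 + 4 = 4 + t**2)
u(S) = 0 (u(S) = 0*(4 + S**2) = 0)
-31969 + u(-64) = -31969 + 0 = -31969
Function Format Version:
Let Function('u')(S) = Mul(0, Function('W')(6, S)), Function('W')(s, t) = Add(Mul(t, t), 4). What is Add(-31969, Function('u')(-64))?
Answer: -31969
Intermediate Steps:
Function('W')(s, t) = Add(4, Pow(t, 2)) (Function('W')(s, t) = Add(Pow(t, 2), 4) = Add(4, Pow(t, 2)))
Function('u')(S) = 0 (Function('u')(S) = Mul(0, Add(4, Pow(S, 2))) = 0)
Add(-31969, Function('u')(-64)) = Add(-31969, 0) = -31969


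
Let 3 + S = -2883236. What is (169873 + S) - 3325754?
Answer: -6039120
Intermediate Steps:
S = -2883239 (S = -3 - 2883236 = -2883239)
(169873 + S) - 3325754 = (169873 - 2883239) - 3325754 = -2713366 - 3325754 = -6039120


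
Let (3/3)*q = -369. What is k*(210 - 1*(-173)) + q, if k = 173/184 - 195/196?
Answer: -3515723/9016 ≈ -389.94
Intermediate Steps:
q = -369
k = -493/9016 (k = 173*(1/184) - 195*1/196 = 173/184 - 195/196 = -493/9016 ≈ -0.054681)
k*(210 - 1*(-173)) + q = -493*(210 - 1*(-173))/9016 - 369 = -493*(210 + 173)/9016 - 369 = -493/9016*383 - 369 = -188819/9016 - 369 = -3515723/9016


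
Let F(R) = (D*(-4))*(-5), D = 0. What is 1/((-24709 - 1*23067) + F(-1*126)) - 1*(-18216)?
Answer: 870287615/47776 ≈ 18216.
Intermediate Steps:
F(R) = 0 (F(R) = (0*(-4))*(-5) = 0*(-5) = 0)
1/((-24709 - 1*23067) + F(-1*126)) - 1*(-18216) = 1/((-24709 - 1*23067) + 0) - 1*(-18216) = 1/((-24709 - 23067) + 0) + 18216 = 1/(-47776 + 0) + 18216 = 1/(-47776) + 18216 = -1/47776 + 18216 = 870287615/47776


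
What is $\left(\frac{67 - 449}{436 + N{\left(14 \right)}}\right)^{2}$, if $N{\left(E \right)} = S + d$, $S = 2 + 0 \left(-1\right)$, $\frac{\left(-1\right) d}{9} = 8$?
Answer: $\frac{36481}{33489} \approx 1.0893$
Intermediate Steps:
$d = -72$ ($d = \left(-9\right) 8 = -72$)
$S = 2$ ($S = 2 + 0 = 2$)
$N{\left(E \right)} = -70$ ($N{\left(E \right)} = 2 - 72 = -70$)
$\left(\frac{67 - 449}{436 + N{\left(14 \right)}}\right)^{2} = \left(\frac{67 - 449}{436 - 70}\right)^{2} = \left(- \frac{382}{366}\right)^{2} = \left(\left(-382\right) \frac{1}{366}\right)^{2} = \left(- \frac{191}{183}\right)^{2} = \frac{36481}{33489}$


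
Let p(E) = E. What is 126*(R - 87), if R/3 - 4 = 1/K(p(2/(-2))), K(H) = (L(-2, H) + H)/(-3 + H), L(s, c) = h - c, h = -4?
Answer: -9072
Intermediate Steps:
L(s, c) = -4 - c
K(H) = -4/(-3 + H) (K(H) = ((-4 - H) + H)/(-3 + H) = -4/(-3 + H))
R = 15 (R = 12 + 3/((-4/(-3 + 2/(-2)))) = 12 + 3/((-4/(-3 + 2*(-1/2)))) = 12 + 3/((-4/(-3 - 1))) = 12 + 3/((-4/(-4))) = 12 + 3/((-4*(-1/4))) = 12 + 3/1 = 12 + 3*1 = 12 + 3 = 15)
126*(R - 87) = 126*(15 - 87) = 126*(-72) = -9072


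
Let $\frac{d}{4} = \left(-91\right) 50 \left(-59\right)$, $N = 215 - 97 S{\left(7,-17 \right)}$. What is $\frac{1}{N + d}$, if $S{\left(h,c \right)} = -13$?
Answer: $\frac{1}{1075276} \approx 9.2999 \cdot 10^{-7}$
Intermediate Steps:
$N = 1476$ ($N = 215 - -1261 = 215 + 1261 = 1476$)
$d = 1073800$ ($d = 4 \left(-91\right) 50 \left(-59\right) = 4 \left(\left(-4550\right) \left(-59\right)\right) = 4 \cdot 268450 = 1073800$)
$\frac{1}{N + d} = \frac{1}{1476 + 1073800} = \frac{1}{1075276}$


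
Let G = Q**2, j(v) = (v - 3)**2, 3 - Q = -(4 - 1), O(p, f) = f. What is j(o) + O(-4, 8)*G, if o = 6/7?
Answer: 14337/49 ≈ 292.59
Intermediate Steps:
o = 6/7 (o = 6*(1/7) = 6/7 ≈ 0.85714)
Q = 6 (Q = 3 - (-1)*(4 - 1) = 3 - (-1)*3 = 3 - 1*(-3) = 3 + 3 = 6)
j(v) = (-3 + v)**2
G = 36 (G = 6**2 = 36)
j(o) + O(-4, 8)*G = (-3 + 6/7)**2 + 8*36 = (-15/7)**2 + 288 = 225/49 + 288 = 14337/49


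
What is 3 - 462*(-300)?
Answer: 138603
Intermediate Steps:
3 - 462*(-300) = 3 + 138600 = 138603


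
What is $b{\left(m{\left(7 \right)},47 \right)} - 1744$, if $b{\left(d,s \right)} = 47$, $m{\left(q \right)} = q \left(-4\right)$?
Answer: $-1697$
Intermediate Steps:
$m{\left(q \right)} = - 4 q$
$b{\left(m{\left(7 \right)},47 \right)} - 1744 = 47 - 1744 = -1697$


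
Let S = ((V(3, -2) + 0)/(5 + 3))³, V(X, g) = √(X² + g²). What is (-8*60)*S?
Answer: -195*√13/16 ≈ -43.943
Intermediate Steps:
S = 13*√13/512 (S = ((√(3² + (-2)²) + 0)/(5 + 3))³ = ((√(9 + 4) + 0)/8)³ = ((√13 + 0)*(⅛))³ = (√13*(⅛))³ = (√13/8)³ = 13*√13/512 ≈ 0.091547)
(-8*60)*S = (-8*60)*(13*√13/512) = -195*√13/16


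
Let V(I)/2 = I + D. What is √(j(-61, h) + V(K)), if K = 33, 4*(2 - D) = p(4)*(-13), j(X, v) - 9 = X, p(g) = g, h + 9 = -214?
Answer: 2*√11 ≈ 6.6332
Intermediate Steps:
h = -223 (h = -9 - 214 = -223)
j(X, v) = 9 + X
D = 15 (D = 2 - (-13) = 2 - ¼*(-52) = 2 + 13 = 15)
V(I) = 30 + 2*I (V(I) = 2*(I + 15) = 2*(15 + I) = 30 + 2*I)
√(j(-61, h) + V(K)) = √((9 - 61) + (30 + 2*33)) = √(-52 + (30 + 66)) = √(-52 + 96) = √44 = 2*√11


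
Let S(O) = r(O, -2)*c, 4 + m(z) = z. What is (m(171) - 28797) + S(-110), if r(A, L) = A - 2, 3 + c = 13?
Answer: -29750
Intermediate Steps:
c = 10 (c = -3 + 13 = 10)
m(z) = -4 + z
r(A, L) = -2 + A
S(O) = -20 + 10*O (S(O) = (-2 + O)*10 = -20 + 10*O)
(m(171) - 28797) + S(-110) = ((-4 + 171) - 28797) + (-20 + 10*(-110)) = (167 - 28797) + (-20 - 1100) = -28630 - 1120 = -29750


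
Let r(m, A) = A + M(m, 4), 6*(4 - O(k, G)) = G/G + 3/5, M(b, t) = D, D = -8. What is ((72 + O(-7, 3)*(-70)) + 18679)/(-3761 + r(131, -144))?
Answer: -55469/11739 ≈ -4.7252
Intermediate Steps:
M(b, t) = -8
O(k, G) = 56/15 (O(k, G) = 4 - (G/G + 3/5)/6 = 4 - (1 + 3*(⅕))/6 = 4 - (1 + ⅗)/6 = 4 - ⅙*8/5 = 4 - 4/15 = 56/15)
r(m, A) = -8 + A (r(m, A) = A - 8 = -8 + A)
((72 + O(-7, 3)*(-70)) + 18679)/(-3761 + r(131, -144)) = ((72 + (56/15)*(-70)) + 18679)/(-3761 + (-8 - 144)) = ((72 - 784/3) + 18679)/(-3761 - 152) = (-568/3 + 18679)/(-3913) = (55469/3)*(-1/3913) = -55469/11739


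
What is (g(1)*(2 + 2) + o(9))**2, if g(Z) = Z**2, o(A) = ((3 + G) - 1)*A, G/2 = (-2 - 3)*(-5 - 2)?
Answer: 425104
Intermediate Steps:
G = 70 (G = 2*((-2 - 3)*(-5 - 2)) = 2*(-5*(-7)) = 2*35 = 70)
o(A) = 72*A (o(A) = ((3 + 70) - 1)*A = (73 - 1)*A = 72*A)
(g(1)*(2 + 2) + o(9))**2 = (1**2*(2 + 2) + 72*9)**2 = (1*4 + 648)**2 = (4 + 648)**2 = 652**2 = 425104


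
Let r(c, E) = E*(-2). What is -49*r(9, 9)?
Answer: 882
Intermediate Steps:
r(c, E) = -2*E
-49*r(9, 9) = -(-98)*9 = -49*(-18) = 882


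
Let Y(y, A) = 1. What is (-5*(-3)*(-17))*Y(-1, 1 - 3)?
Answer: -255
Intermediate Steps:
(-5*(-3)*(-17))*Y(-1, 1 - 3) = (-5*(-3)*(-17))*1 = (15*(-17))*1 = -255*1 = -255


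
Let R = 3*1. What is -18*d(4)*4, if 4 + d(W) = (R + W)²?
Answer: -3240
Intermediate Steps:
R = 3
d(W) = -4 + (3 + W)²
-18*d(4)*4 = -18*(-4 + (3 + 4)²)*4 = -18*(-4 + 7²)*4 = -18*(-4 + 49)*4 = -18*45*4 = -810*4 = -3240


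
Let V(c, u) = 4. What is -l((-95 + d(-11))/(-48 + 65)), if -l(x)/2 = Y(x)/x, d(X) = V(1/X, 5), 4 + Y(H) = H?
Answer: 318/91 ≈ 3.4945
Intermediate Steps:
Y(H) = -4 + H
d(X) = 4
l(x) = -2*(-4 + x)/x
-l((-95 + d(-11))/(-48 + 65)) = -(-2 + 8/(((-95 + 4)/(-48 + 65)))) = -(-2 + 8/((-91/17))) = -(-2 + 8/((-91*1/17))) = -(-2 + 8/(-91/17)) = -(-2 + 8*(-17/91)) = -(-2 - 136/91) = -1*(-318/91) = 318/91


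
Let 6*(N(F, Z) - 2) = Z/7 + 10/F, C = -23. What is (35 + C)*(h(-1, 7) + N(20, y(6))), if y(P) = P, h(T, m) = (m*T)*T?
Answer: 775/7 ≈ 110.71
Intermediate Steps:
h(T, m) = m*T² (h(T, m) = (T*m)*T = m*T²)
N(F, Z) = 2 + Z/42 + 5/(3*F) (N(F, Z) = 2 + (Z/7 + 10/F)/6 = 2 + (10/F + Z/7)/6 = 2 + (Z/42 + 5/(3*F)) = 2 + Z/42 + 5/(3*F))
(35 + C)*(h(-1, 7) + N(20, y(6))) = (35 - 23)*(7*(-1)² + (1/42)*(70 + 20*(84 + 6))/20) = 12*(7*1 + (1/42)*(1/20)*(70 + 20*90)) = 12*(7 + (1/42)*(1/20)*(70 + 1800)) = 12*(7 + (1/42)*(1/20)*1870) = 12*(7 + 187/84) = 12*(775/84) = 775/7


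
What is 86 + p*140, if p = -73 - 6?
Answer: -10974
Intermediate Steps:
p = -79
86 + p*140 = 86 - 79*140 = 86 - 11060 = -10974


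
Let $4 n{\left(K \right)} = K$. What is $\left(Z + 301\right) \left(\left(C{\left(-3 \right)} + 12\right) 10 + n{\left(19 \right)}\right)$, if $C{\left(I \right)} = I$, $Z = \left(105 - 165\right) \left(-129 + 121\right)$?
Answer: $\frac{295999}{4} \approx 74000.0$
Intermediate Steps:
$Z = 480$ ($Z = \left(-60\right) \left(-8\right) = 480$)
$n{\left(K \right)} = \frac{K}{4}$
$\left(Z + 301\right) \left(\left(C{\left(-3 \right)} + 12\right) 10 + n{\left(19 \right)}\right) = \left(480 + 301\right) \left(\left(-3 + 12\right) 10 + \frac{1}{4} \cdot 19\right) = 781 \left(9 \cdot 10 + \frac{19}{4}\right) = 781 \left(90 + \frac{19}{4}\right) = 781 \cdot \frac{379}{4} = \frac{295999}{4}$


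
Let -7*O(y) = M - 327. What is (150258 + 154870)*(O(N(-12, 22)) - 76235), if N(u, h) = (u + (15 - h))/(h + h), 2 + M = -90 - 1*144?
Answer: -162658244496/7 ≈ -2.3237e+10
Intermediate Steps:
M = -236 (M = -2 + (-90 - 1*144) = -2 + (-90 - 144) = -2 - 234 = -236)
N(u, h) = (15 + u - h)/(2*h) (N(u, h) = (15 + u - h)/((2*h)) = (15 + u - h)*(1/(2*h)) = (15 + u - h)/(2*h))
O(y) = 563/7 (O(y) = -(-236 - 327)/7 = -1/7*(-563) = 563/7)
(150258 + 154870)*(O(N(-12, 22)) - 76235) = (150258 + 154870)*(563/7 - 76235) = 305128*(-533082/7) = -162658244496/7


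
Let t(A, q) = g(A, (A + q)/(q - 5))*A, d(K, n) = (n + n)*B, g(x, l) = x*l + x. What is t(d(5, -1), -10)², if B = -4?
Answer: 1183744/225 ≈ 5261.1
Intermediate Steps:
g(x, l) = x + l*x (g(x, l) = l*x + x = x + l*x)
d(K, n) = -8*n (d(K, n) = (n + n)*(-4) = (2*n)*(-4) = -8*n)
t(A, q) = A²*(1 + (A + q)/(-5 + q)) (t(A, q) = (A*(1 + (A + q)/(q - 5)))*A = (A*(1 + (A + q)/(-5 + q)))*A = A²*(1 + (A + q)/(-5 + q)))
t(d(5, -1), -10)² = ((-8*(-1))²*(-5 - 8*(-1) + 2*(-10))/(-5 - 10))² = (8²*(-5 + 8 - 20)/(-15))² = (64*(-1/15)*(-17))² = (1088/15)² = 1183744/225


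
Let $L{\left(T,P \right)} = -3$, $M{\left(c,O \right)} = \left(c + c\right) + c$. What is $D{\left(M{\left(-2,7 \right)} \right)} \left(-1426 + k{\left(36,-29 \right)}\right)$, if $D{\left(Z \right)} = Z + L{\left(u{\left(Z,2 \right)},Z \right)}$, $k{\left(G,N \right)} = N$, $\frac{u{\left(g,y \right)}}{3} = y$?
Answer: $13095$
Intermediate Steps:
$M{\left(c,O \right)} = 3 c$ ($M{\left(c,O \right)} = 2 c + c = 3 c$)
$u{\left(g,y \right)} = 3 y$
$D{\left(Z \right)} = -3 + Z$ ($D{\left(Z \right)} = Z - 3 = -3 + Z$)
$D{\left(M{\left(-2,7 \right)} \right)} \left(-1426 + k{\left(36,-29 \right)}\right) = \left(-3 + 3 \left(-2\right)\right) \left(-1426 - 29\right) = \left(-3 - 6\right) \left(-1455\right) = \left(-9\right) \left(-1455\right) = 13095$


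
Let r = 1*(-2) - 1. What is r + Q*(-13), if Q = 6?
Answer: -81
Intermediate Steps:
r = -3 (r = -2 - 1 = -3)
r + Q*(-13) = -3 + 6*(-13) = -3 - 78 = -81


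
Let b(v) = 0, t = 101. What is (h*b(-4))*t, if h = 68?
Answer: 0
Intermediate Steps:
(h*b(-4))*t = (68*0)*101 = 0*101 = 0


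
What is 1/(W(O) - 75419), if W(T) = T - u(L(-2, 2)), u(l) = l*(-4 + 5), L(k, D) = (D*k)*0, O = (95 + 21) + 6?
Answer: -1/75297 ≈ -1.3281e-5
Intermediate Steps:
O = 122 (O = 116 + 6 = 122)
L(k, D) = 0
u(l) = l (u(l) = l*1 = l)
W(T) = T (W(T) = T - 1*0 = T + 0 = T)
1/(W(O) - 75419) = 1/(122 - 75419) = 1/(-75297) = -1/75297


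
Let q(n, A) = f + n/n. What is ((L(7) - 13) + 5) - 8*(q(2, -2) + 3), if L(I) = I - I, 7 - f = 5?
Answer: -56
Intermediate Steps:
f = 2 (f = 7 - 1*5 = 7 - 5 = 2)
L(I) = 0
q(n, A) = 3 (q(n, A) = 2 + n/n = 2 + 1 = 3)
((L(7) - 13) + 5) - 8*(q(2, -2) + 3) = ((0 - 13) + 5) - 8*(3 + 3) = (-13 + 5) - 8*6 = -8 - 1*48 = -8 - 48 = -56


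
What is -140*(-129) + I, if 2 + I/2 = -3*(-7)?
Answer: 18098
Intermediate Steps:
I = 38 (I = -4 + 2*(-3*(-7)) = -4 + 2*21 = -4 + 42 = 38)
-140*(-129) + I = -140*(-129) + 38 = 18060 + 38 = 18098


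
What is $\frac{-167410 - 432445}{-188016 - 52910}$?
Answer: $\frac{599855}{240926} \approx 2.4898$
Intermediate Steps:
$\frac{-167410 - 432445}{-188016 - 52910} = - \frac{599855}{-240926} = \left(-599855\right) \left(- \frac{1}{240926}\right) = \frac{599855}{240926}$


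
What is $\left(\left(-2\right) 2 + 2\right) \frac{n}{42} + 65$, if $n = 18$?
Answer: $\frac{449}{7} \approx 64.143$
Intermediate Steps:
$\left(\left(-2\right) 2 + 2\right) \frac{n}{42} + 65 = \left(\left(-2\right) 2 + 2\right) \frac{18}{42} + 65 = \left(-4 + 2\right) 18 \cdot \frac{1}{42} + 65 = \left(-2\right) \frac{3}{7} + 65 = - \frac{6}{7} + 65 = \frac{449}{7}$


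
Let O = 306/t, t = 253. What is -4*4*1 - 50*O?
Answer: -19348/253 ≈ -76.474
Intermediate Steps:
O = 306/253 ≈ 1.2095
-4*4*1 - 50*O = -4*4*1 - 50*306/253 = -16*1 - 15300/253 = -16 - 15300/253 = -19348/253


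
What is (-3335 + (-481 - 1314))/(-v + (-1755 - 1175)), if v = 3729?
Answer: 5130/6659 ≈ 0.77039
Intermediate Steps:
(-3335 + (-481 - 1314))/(-v + (-1755 - 1175)) = (-3335 + (-481 - 1314))/(-1*3729 + (-1755 - 1175)) = (-3335 - 1795)/(-3729 - 2930) = -5130/(-6659) = -5130*(-1/6659) = 5130/6659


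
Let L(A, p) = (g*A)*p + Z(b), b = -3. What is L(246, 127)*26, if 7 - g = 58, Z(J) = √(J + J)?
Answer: -41426892 + 26*I*√6 ≈ -4.1427e+7 + 63.687*I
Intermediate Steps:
Z(J) = √2*√J (Z(J) = √(2*J) = √2*√J)
g = -51 (g = 7 - 1*58 = 7 - 58 = -51)
L(A, p) = I*√6 - 51*A*p (L(A, p) = (-51*A)*p + √2*√(-3) = -51*A*p + √2*(I*√3) = -51*A*p + I*√6 = I*√6 - 51*A*p)
L(246, 127)*26 = (I*√6 - 51*246*127)*26 = (I*√6 - 1593342)*26 = (-1593342 + I*√6)*26 = -41426892 + 26*I*√6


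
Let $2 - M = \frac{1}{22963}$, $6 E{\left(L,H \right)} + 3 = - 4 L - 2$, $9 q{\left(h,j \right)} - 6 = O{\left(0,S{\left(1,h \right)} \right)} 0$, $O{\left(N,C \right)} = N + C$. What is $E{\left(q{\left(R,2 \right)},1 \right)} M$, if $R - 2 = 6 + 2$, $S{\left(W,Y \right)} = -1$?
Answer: $- \frac{1056275}{413334} \approx -2.5555$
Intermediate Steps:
$R = 10$ ($R = 2 + \left(6 + 2\right) = 2 + 8 = 10$)
$O{\left(N,C \right)} = C + N$
$q{\left(h,j \right)} = \frac{2}{3}$ ($q{\left(h,j \right)} = \frac{2}{3} + \frac{\left(-1 + 0\right) 0}{9} = \frac{2}{3} + \frac{\left(-1\right) 0}{9} = \frac{2}{3} + \frac{1}{9} \cdot 0 = \frac{2}{3} + 0 = \frac{2}{3}$)
$E{\left(L,H \right)} = - \frac{5}{6} - \frac{2 L}{3}$ ($E{\left(L,H \right)} = - \frac{1}{2} + \frac{- 4 L - 2}{6} = - \frac{1}{2} + \frac{-2 - 4 L}{6} = - \frac{1}{2} - \left(\frac{1}{3} + \frac{2 L}{3}\right) = - \frac{5}{6} - \frac{2 L}{3}$)
$M = \frac{45925}{22963}$ ($M = 2 - \frac{1}{22963} = \frac{45925}{22963} \approx 2.0$)
$E{\left(q{\left(R,2 \right)},1 \right)} M = \left(- \frac{5}{6} - \frac{4}{9}\right) \frac{45925}{22963} = \left(- \frac{23}{18}\right) \frac{45925}{22963} = - \frac{1056275}{413334}$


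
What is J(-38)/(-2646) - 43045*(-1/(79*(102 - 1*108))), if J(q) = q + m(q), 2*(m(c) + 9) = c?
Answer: -6325877/69678 ≈ -90.787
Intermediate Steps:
m(c) = -9 + c/2
J(q) = -9 + 3*q/2 (J(q) = q + (-9 + q/2) = -9 + 3*q/2)
J(-38)/(-2646) - 43045*(-1/(79*(102 - 1*108))) = (-9 + (3/2)*(-38))/(-2646) - 43045*(-1/(79*(102 - 1*108))) = (-9 - 57)*(-1/2646) - 43045*(-1/(79*(102 - 108))) = -66*(-1/2646) - 43045/((-6*(-79))) = 11/441 - 43045/474 = -6325877/69678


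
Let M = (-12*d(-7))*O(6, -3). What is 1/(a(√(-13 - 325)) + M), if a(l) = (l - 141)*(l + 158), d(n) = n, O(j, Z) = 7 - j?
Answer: -11266/253894353 - 221*I*√2/507788706 ≈ -4.4373e-5 - 6.1549e-7*I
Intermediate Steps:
a(l) = (-141 + l)*(158 + l)
M = 84 (M = (-12*(-7))*(7 - 1*6) = 84*(7 - 6) = 84*1 = 84)
1/(a(√(-13 - 325)) + M) = 1/((-22278 + (√(-13 - 325))² + 17*√(-13 - 325)) + 84) = 1/((-22278 + (√(-338))² + 17*√(-338)) + 84) = 1/((-22278 + (13*I*√2)² + 17*(13*I*√2)) + 84) = 1/((-22278 - 338 + 221*I*√2) + 84) = 1/((-22616 + 221*I*√2) + 84) = 1/(-22532 + 221*I*√2)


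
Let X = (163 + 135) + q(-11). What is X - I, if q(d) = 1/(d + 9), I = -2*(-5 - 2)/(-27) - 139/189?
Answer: 37643/126 ≈ 298.75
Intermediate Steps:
I = -79/63 (I = -2*(-7)*(-1/27) - 139*1/189 = 14*(-1/27) - 139/189 = -14/27 - 139/189 = -79/63 ≈ -1.2540)
q(d) = 1/(9 + d)
X = 595/2 (X = (163 + 135) + 1/(9 - 11) = 298 + 1/(-2) = 298 - ½ = 595/2 ≈ 297.50)
X - I = 595/2 - 1*(-79/63) = 595/2 + 79/63 = 37643/126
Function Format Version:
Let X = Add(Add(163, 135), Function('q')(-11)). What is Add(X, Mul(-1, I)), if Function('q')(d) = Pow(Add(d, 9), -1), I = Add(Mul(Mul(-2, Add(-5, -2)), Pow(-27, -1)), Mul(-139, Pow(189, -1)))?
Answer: Rational(37643, 126) ≈ 298.75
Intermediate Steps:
I = Rational(-79, 63) (I = Add(Mul(Mul(-2, -7), Rational(-1, 27)), Mul(-139, Rational(1, 189))) = Add(Mul(14, Rational(-1, 27)), Rational(-139, 189)) = Add(Rational(-14, 27), Rational(-139, 189)) = Rational(-79, 63) ≈ -1.2540)
Function('q')(d) = Pow(Add(9, d), -1)
X = Rational(595, 2) (X = Add(Add(163, 135), Pow(Add(9, -11), -1)) = Add(298, Pow(-2, -1)) = Add(298, Rational(-1, 2)) = Rational(595, 2) ≈ 297.50)
Add(X, Mul(-1, I)) = Add(Rational(595, 2), Mul(-1, Rational(-79, 63))) = Add(Rational(595, 2), Rational(79, 63)) = Rational(37643, 126)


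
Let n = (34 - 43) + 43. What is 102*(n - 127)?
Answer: -9486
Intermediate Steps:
n = 34 (n = -9 + 43 = 34)
102*(n - 127) = 102*(34 - 127) = 102*(-93) = -9486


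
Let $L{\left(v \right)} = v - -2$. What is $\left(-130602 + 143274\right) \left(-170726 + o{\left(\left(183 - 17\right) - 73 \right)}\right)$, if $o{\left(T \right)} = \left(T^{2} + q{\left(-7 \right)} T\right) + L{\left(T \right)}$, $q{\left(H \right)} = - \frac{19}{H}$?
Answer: $- \frac{14346059904}{7} \approx -2.0494 \cdot 10^{9}$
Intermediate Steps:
$L{\left(v \right)} = 2 + v$ ($L{\left(v \right)} = v + 2 = 2 + v$)
$o{\left(T \right)} = 2 + T^{2} + \frac{26 T}{7}$ ($o{\left(T \right)} = \left(T^{2} + - \frac{19}{-7} T\right) + \left(2 + T\right) = \left(T^{2} + \left(-19\right) \left(- \frac{1}{7}\right) T\right) + \left(2 + T\right) = \left(T^{2} + \frac{19 T}{7}\right) + \left(2 + T\right) = 2 + T^{2} + \frac{26 T}{7}$)
$\left(-130602 + 143274\right) \left(-170726 + o{\left(\left(183 - 17\right) - 73 \right)}\right) = \left(-130602 + 143274\right) \left(-170726 + \left(2 + \left(\left(183 - 17\right) - 73\right)^{2} + \frac{26 \left(\left(183 - 17\right) - 73\right)}{7}\right)\right) = 12672 \left(-170726 + \left(2 + \left(166 - 73\right)^{2} + \frac{26 \left(166 - 73\right)}{7}\right)\right) = 12672 \left(-170726 + \left(2 + 93^{2} + \frac{26}{7} \cdot 93\right)\right) = 12672 \left(-170726 + \left(2 + 8649 + \frac{2418}{7}\right)\right) = 12672 \left(-170726 + \frac{62975}{7}\right) = 12672 \left(- \frac{1132107}{7}\right) = - \frac{14346059904}{7}$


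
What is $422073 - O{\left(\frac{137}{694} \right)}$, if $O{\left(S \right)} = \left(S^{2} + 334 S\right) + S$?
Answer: $\frac{203253681529}{481636} \approx 4.2201 \cdot 10^{5}$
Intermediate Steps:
$O{\left(S \right)} = S^{2} + 335 S$
$422073 - O{\left(\frac{137}{694} \right)} = 422073 - \frac{137}{694} \left(335 + \frac{137}{694}\right) = 422073 - 137 \cdot \frac{1}{694} \left(335 + 137 \cdot \frac{1}{694}\right) = 422073 - \frac{137 \left(335 + \frac{137}{694}\right)}{694} = 422073 - \frac{137}{694} \cdot \frac{232627}{694} = 422073 - \frac{31869899}{481636} = \frac{203253681529}{481636}$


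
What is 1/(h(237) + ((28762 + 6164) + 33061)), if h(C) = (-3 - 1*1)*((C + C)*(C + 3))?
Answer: -1/387053 ≈ -2.5836e-6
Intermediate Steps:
h(C) = -8*C*(3 + C) (h(C) = (-3 - 1)*((2*C)*(3 + C)) = -8*C*(3 + C))
1/(h(237) + ((28762 + 6164) + 33061)) = 1/(-8*237*(3 + 237) + ((28762 + 6164) + 33061)) = 1/(-8*237*240 + (34926 + 33061)) = 1/(-455040 + 67987) = 1/(-387053) = -1/387053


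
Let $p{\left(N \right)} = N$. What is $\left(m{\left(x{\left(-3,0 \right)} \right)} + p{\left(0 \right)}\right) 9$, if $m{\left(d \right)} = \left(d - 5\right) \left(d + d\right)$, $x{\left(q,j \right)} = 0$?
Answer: $0$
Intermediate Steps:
$m{\left(d \right)} = 2 d \left(-5 + d\right)$ ($m{\left(d \right)} = \left(-5 + d\right) 2 d = 2 d \left(-5 + d\right)$)
$\left(m{\left(x{\left(-3,0 \right)} \right)} + p{\left(0 \right)}\right) 9 = \left(2 \cdot 0 \left(-5 + 0\right) + 0\right) 9 = \left(2 \cdot 0 \left(-5\right) + 0\right) 9 = \left(0 + 0\right) 9 = 0 \cdot 9 = 0$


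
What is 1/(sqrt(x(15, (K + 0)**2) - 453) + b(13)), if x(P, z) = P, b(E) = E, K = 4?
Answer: 13/607 - I*sqrt(438)/607 ≈ 0.021417 - 0.034478*I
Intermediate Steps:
1/(sqrt(x(15, (K + 0)**2) - 453) + b(13)) = 1/(sqrt(15 - 453) + 13) = 1/(sqrt(-438) + 13) = 1/(I*sqrt(438) + 13) = 1/(13 + I*sqrt(438))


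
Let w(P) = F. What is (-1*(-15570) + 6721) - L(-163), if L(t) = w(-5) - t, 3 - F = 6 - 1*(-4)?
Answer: 22135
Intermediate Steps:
F = -7 (F = 3 - (6 - 1*(-4)) = 3 - (6 + 4) = 3 - 1*10 = 3 - 10 = -7)
w(P) = -7
L(t) = -7 - t
(-1*(-15570) + 6721) - L(-163) = (-1*(-15570) + 6721) - (-7 - 1*(-163)) = (15570 + 6721) - (-7 + 163) = 22291 - 1*156 = 22291 - 156 = 22135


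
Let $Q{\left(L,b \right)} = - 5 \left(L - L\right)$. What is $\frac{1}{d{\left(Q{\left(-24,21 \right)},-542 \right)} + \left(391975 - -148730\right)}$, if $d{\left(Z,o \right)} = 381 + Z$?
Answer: $\frac{1}{541086} \approx 1.8481 \cdot 10^{-6}$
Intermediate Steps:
$Q{\left(L,b \right)} = 0$ ($Q{\left(L,b \right)} = \left(-5\right) 0 = 0$)
$\frac{1}{d{\left(Q{\left(-24,21 \right)},-542 \right)} + \left(391975 - -148730\right)} = \frac{1}{\left(381 + 0\right) + \left(391975 - -148730\right)} = \frac{1}{381 + \left(391975 + 148730\right)} = \frac{1}{381 + 540705} = \frac{1}{541086}$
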